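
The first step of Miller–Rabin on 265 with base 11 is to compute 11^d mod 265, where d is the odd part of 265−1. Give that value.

265 − 1 = 264 = 2^3 · 33, so d = 33.
11^1 ≡ 11 (mod 265)
11^2 ≡ 11^2 = 121 ≡ 121 (mod 265)
11^4 ≡ 121^2 = 14641 ≡ 66 (mod 265)
11^8 ≡ 66^2 = 4356 ≡ 116 (mod 265)
11^16 ≡ 116^2 = 13456 ≡ 206 (mod 265)
11^32 ≡ 206^2 = 42436 ≡ 36 (mod 265)
33 = 32 + 1 in binary powers of 2.
So 11^33 ≡ 36 · 11 ≡ 131 (mod 265).
Squaring chain: 131 → 201 → 121; never reaches −1, so base 11 is a Miller–Rabin witness that 265 is composite.

131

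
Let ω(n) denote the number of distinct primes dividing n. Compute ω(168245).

168245 = 5 · 33649
33649 = 7 · 4807
4807 = 11 · 437
437 = 19 · 23
168245 = 5 · 7 · 11 · 19 · 23, which has 5 distinct prime factors.

5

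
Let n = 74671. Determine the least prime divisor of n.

89

74671 is odd.
Digit sum 25, not divisible by 3.
Ends in 1: not divisible by 5.
7: 74671 = 7·10667 + 2
11: 74671 = 11·6788 + 3
13: 74671 = 13·5743 + 12
17: 74671 = 17·4392 + 7
19: 74671 = 19·3930 + 1
23: 74671 = 23·3246 + 13
29: 74671 = 29·2574 + 25
31: 74671 = 31·2408 + 23
37: 74671 = 37·2018 + 5
41: 74671 = 41·1821 + 10
43: 74671 = 43·1736 + 23
47: 74671 = 47·1588 + 35
53: 74671 = 53·1408 + 47
59: 74671 = 59·1265 + 36
61: 74671 = 61·1224 + 7
67: 74671 = 67·1114 + 33
71: 74671 = 71·1051 + 50
73: 74671 = 73·1022 + 65
79: 74671 = 79·945 + 16
83: 74671 = 83·899 + 54
89: 74671 = 89·839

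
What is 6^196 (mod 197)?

6^1 ≡ 6 (mod 197)
6^2 ≡ 6^2 = 36 ≡ 36 (mod 197)
6^4 ≡ 36^2 = 1296 ≡ 114 (mod 197)
6^8 ≡ 114^2 = 12996 ≡ 191 (mod 197)
6^16 ≡ 191^2 = 36481 ≡ 36 (mod 197)
6^32 ≡ 36^2 = 1296 ≡ 114 (mod 197)
6^64 ≡ 114^2 = 12996 ≡ 191 (mod 197)
6^128 ≡ 191^2 = 36481 ≡ 36 (mod 197)
196 = 128 + 64 + 4 in binary powers of 2.
So 6^196 ≡ 36 · 191 · 114 ≡ 1 (mod 197).
Since the result is 1, base 6 gives no evidence that 197 is composite.

1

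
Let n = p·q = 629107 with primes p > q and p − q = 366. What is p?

Since p = q + 366, we have 629107 = q(q + 366), so q² + 366q − 629107 = 0.
Discriminant: 366² + 4·629107 = 133956 + 2516428 = 2650384; √2650384 = 1628.
q = (−366 + 1628)/2 = 631, and p = q + 366 = 997.
Check: 631 · 997 = 629107.

997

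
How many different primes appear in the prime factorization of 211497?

211497 = 3 · 70499
70499 = 11 · 6409
6409 = 13 · 493
493 = 17 · 29
211497 = 3 · 11 · 13 · 17 · 29, which has 5 distinct prime factors.

5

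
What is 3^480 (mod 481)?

417

3^1 ≡ 3 (mod 481)
3^2 ≡ 3^2 = 9 ≡ 9 (mod 481)
3^4 ≡ 9^2 = 81 ≡ 81 (mod 481)
3^8 ≡ 81^2 = 6561 ≡ 308 (mod 481)
3^16 ≡ 308^2 = 94864 ≡ 107 (mod 481)
3^32 ≡ 107^2 = 11449 ≡ 386 (mod 481)
3^64 ≡ 386^2 = 148996 ≡ 367 (mod 481)
3^128 ≡ 367^2 = 134689 ≡ 9 (mod 481)
3^256 ≡ 9^2 = 81 ≡ 81 (mod 481)
480 = 256 + 128 + 64 + 32 in binary powers of 2.
So 3^480 ≡ 81 · 9 · 367 · 386 ≡ 417 (mod 481).
Since 417 ≠ 1, base 3 is a Fermat witness: 481 is composite.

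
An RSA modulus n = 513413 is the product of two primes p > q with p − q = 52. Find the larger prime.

743

Since p = q + 52, we have 513413 = q(q + 52), so q² + 52q − 513413 = 0.
Discriminant: 52² + 4·513413 = 2704 + 2053652 = 2056356; √2056356 = 1434.
q = (−52 + 1434)/2 = 691, and p = q + 52 = 743.
Check: 691 · 743 = 513413.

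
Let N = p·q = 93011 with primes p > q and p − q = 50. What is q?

Since p = q + 50, we have 93011 = q(q + 50), so q² + 50q − 93011 = 0.
Discriminant: 50² + 4·93011 = 2500 + 372044 = 374544; √374544 = 612.
q = (−50 + 612)/2 = 281, and p = q + 50 = 331.
Check: 281 · 331 = 93011.

281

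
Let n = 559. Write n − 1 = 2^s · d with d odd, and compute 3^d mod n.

559 − 1 = 558 = 2^1 · 279, so d = 279.
3^1 ≡ 3 (mod 559)
3^2 ≡ 3^2 = 9 ≡ 9 (mod 559)
3^4 ≡ 9^2 = 81 ≡ 81 (mod 559)
3^8 ≡ 81^2 = 6561 ≡ 412 (mod 559)
3^16 ≡ 412^2 = 169744 ≡ 367 (mod 559)
3^32 ≡ 367^2 = 134689 ≡ 529 (mod 559)
3^64 ≡ 529^2 = 279841 ≡ 341 (mod 559)
3^128 ≡ 341^2 = 116281 ≡ 9 (mod 559)
3^256 ≡ 9^2 = 81 ≡ 81 (mod 559)
279 = 256 + 16 + 4 + 2 + 1 in binary powers of 2.
So 3^279 ≡ 81 · 367 · 81 · 9 · 3 ≡ 131 (mod 559).
Squaring chain: 131; never reaches −1, so base 3 is a Miller–Rabin witness that 559 is composite.

131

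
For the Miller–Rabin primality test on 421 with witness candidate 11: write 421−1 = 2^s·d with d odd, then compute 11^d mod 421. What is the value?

421 − 1 = 420 = 2^2 · 105, so d = 105.
11^1 ≡ 11 (mod 421)
11^2 ≡ 11^2 = 121 ≡ 121 (mod 421)
11^4 ≡ 121^2 = 14641 ≡ 327 (mod 421)
11^8 ≡ 327^2 = 106929 ≡ 416 (mod 421)
11^16 ≡ 416^2 = 173056 ≡ 25 (mod 421)
11^32 ≡ 25^2 = 625 ≡ 204 (mod 421)
11^64 ≡ 204^2 = 41616 ≡ 358 (mod 421)
105 = 64 + 32 + 8 + 1 in binary powers of 2.
So 11^105 ≡ 358 · 204 · 416 · 11 ≡ 1 (mod 421).
Since 11^d ≡ 1 (mod 421), base 11 does not prove 421 composite.

1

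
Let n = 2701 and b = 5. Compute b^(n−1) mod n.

5^1 ≡ 5 (mod 2701)
5^2 ≡ 5^2 = 25 ≡ 25 (mod 2701)
5^4 ≡ 25^2 = 625 ≡ 625 (mod 2701)
5^8 ≡ 625^2 = 390625 ≡ 1681 (mod 2701)
5^16 ≡ 1681^2 = 2825761 ≡ 515 (mod 2701)
5^32 ≡ 515^2 = 265225 ≡ 527 (mod 2701)
5^64 ≡ 527^2 = 277729 ≡ 2227 (mod 2701)
5^128 ≡ 2227^2 = 4959529 ≡ 493 (mod 2701)
5^256 ≡ 493^2 = 243049 ≡ 2660 (mod 2701)
5^512 ≡ 2660^2 = 7075600 ≡ 1681 (mod 2701)
5^1024 ≡ 1681^2 = 2825761 ≡ 515 (mod 2701)
5^2048 ≡ 515^2 = 265225 ≡ 527 (mod 2701)
2700 = 2048 + 512 + 128 + 8 + 4 in binary powers of 2.
So 5^2700 ≡ 527 · 1681 · 493 · 1681 · 625 ≡ 2554 (mod 2701).
Since 2554 ≠ 1, base 5 is a Fermat witness: 2701 is composite.

2554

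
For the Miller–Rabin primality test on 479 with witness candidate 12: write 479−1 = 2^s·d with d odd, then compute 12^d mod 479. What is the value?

1

479 − 1 = 478 = 2^1 · 239, so d = 239.
12^1 ≡ 12 (mod 479)
12^2 ≡ 12^2 = 144 ≡ 144 (mod 479)
12^4 ≡ 144^2 = 20736 ≡ 139 (mod 479)
12^8 ≡ 139^2 = 19321 ≡ 161 (mod 479)
12^16 ≡ 161^2 = 25921 ≡ 55 (mod 479)
12^32 ≡ 55^2 = 3025 ≡ 151 (mod 479)
12^64 ≡ 151^2 = 22801 ≡ 288 (mod 479)
12^128 ≡ 288^2 = 82944 ≡ 77 (mod 479)
239 = 128 + 64 + 32 + 8 + 4 + 2 + 1 in binary powers of 2.
So 12^239 ≡ 77 · 288 · 151 · 161 · 139 · 144 · 12 ≡ 1 (mod 479).
Since 12^d ≡ 1 (mod 479), base 12 does not prove 479 composite.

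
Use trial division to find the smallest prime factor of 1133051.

1133051 is odd.
Digit sum 14, not divisible by 3.
Ends in 1: not divisible by 5.
7: 1133051 = 7·161864 + 3
11: 1133051 = 11·103004 + 7
13: 1133051 = 13·87157 + 10
17: 1133051 = 17·66650 + 1
19: 1133051 = 19·59634 + 5
23: 1133051 = 23·49263 + 2
29: 1133051 = 29·39070 + 21
31: 1133051 = 31·36550 + 1
37: 1133051 = 37·30623

37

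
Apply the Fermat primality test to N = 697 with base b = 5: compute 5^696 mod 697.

5^1 ≡ 5 (mod 697)
5^2 ≡ 5^2 = 25 ≡ 25 (mod 697)
5^4 ≡ 25^2 = 625 ≡ 625 (mod 697)
5^8 ≡ 625^2 = 390625 ≡ 305 (mod 697)
5^16 ≡ 305^2 = 93025 ≡ 324 (mod 697)
5^32 ≡ 324^2 = 104976 ≡ 426 (mod 697)
5^64 ≡ 426^2 = 181476 ≡ 256 (mod 697)
5^128 ≡ 256^2 = 65536 ≡ 18 (mod 697)
5^256 ≡ 18^2 = 324 ≡ 324 (mod 697)
5^512 ≡ 324^2 = 104976 ≡ 426 (mod 697)
696 = 512 + 128 + 32 + 16 + 8 in binary powers of 2.
So 5^696 ≡ 426 · 18 · 426 · 324 · 305 ≡ 611 (mod 697).
Since 611 ≠ 1, base 5 is a Fermat witness: 697 is composite.

611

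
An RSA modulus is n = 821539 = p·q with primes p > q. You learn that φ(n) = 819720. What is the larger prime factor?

991

φ(n) = (p−1)(q−1) = n − (p+q) + 1, so p + q = 821539 − 819720 + 1 = 1820.
p and q are the roots of t² − 1820t + 821539 = 0.
Discriminant: 1820² − 4·821539 = 3312400 − 3286156 = 26244; √26244 = 162.
q = (1820 − 162)/2 = 829, p = (1820 + 162)/2 = 991.
Check: 829 · 991 = 821539.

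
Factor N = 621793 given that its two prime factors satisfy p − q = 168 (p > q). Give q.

Since p = q + 168, we have 621793 = q(q + 168), so q² + 168q − 621793 = 0.
Discriminant: 168² + 4·621793 = 28224 + 2487172 = 2515396; √2515396 = 1586.
q = (−168 + 1586)/2 = 709, and p = q + 168 = 877.
Check: 709 · 877 = 621793.

709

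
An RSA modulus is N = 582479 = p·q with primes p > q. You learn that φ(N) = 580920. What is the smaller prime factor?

619

φ(n) = (p−1)(q−1) = n − (p+q) + 1, so p + q = 582479 − 580920 + 1 = 1560.
p and q are the roots of t² − 1560t + 582479 = 0.
Discriminant: 1560² − 4·582479 = 2433600 − 2329916 = 103684; √103684 = 322.
q = (1560 − 322)/2 = 619, p = (1560 + 322)/2 = 941.
Check: 619 · 941 = 582479.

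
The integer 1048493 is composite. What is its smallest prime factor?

1048493 is odd.
Digit sum 29, not divisible by 3.
Ends in 3: not divisible by 5.
7: 1048493 = 7·149784 + 5
11: 1048493 = 11·95317 + 6
13: 1048493 = 13·80653 + 4
17: 1048493 = 17·61676 + 1
19: 1048493 = 19·55183 + 16
23: 1048493 = 23·45586 + 15
29: 1048493 = 29·36154 + 27
31: 1048493 = 31·33822 + 11
37: 1048493 = 37·28337 + 24
41: 1048493 = 41·25573

41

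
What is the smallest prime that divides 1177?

11

1177 is odd.
Digit sum 16, not divisible by 3.
Ends in 7: not divisible by 5.
7: 1177 = 7·168 + 1
11: 1177 = 11·107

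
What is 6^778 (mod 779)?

6^1 ≡ 6 (mod 779)
6^2 ≡ 6^2 = 36 ≡ 36 (mod 779)
6^4 ≡ 36^2 = 1296 ≡ 517 (mod 779)
6^8 ≡ 517^2 = 267289 ≡ 92 (mod 779)
6^16 ≡ 92^2 = 8464 ≡ 674 (mod 779)
6^32 ≡ 674^2 = 454276 ≡ 119 (mod 779)
6^64 ≡ 119^2 = 14161 ≡ 139 (mod 779)
6^128 ≡ 139^2 = 19321 ≡ 625 (mod 779)
6^256 ≡ 625^2 = 390625 ≡ 346 (mod 779)
6^512 ≡ 346^2 = 119716 ≡ 529 (mod 779)
778 = 512 + 256 + 8 + 2 in binary powers of 2.
So 6^778 ≡ 529 · 346 · 92 · 36 ≡ 156 (mod 779).
Since 156 ≠ 1, base 6 is a Fermat witness: 779 is composite.

156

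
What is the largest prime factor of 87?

87 = 3 · 29
29 is prime.
So 87 = 3 · 29; the largest prime factor is 29.

29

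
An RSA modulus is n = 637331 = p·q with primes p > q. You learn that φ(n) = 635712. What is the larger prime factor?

φ(n) = (p−1)(q−1) = n − (p+q) + 1, so p + q = 637331 − 635712 + 1 = 1620.
p and q are the roots of t² − 1620t + 637331 = 0.
Discriminant: 1620² − 4·637331 = 2624400 − 2549324 = 75076; √75076 = 274.
q = (1620 − 274)/2 = 673, p = (1620 + 274)/2 = 947.
Check: 673 · 947 = 637331.

947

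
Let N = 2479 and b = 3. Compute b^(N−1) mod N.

3^1 ≡ 3 (mod 2479)
3^2 ≡ 3^2 = 9 ≡ 9 (mod 2479)
3^4 ≡ 9^2 = 81 ≡ 81 (mod 2479)
3^8 ≡ 81^2 = 6561 ≡ 1603 (mod 2479)
3^16 ≡ 1603^2 = 2569609 ≡ 1365 (mod 2479)
3^32 ≡ 1365^2 = 1863225 ≡ 1496 (mod 2479)
3^64 ≡ 1496^2 = 2238016 ≡ 1958 (mod 2479)
3^128 ≡ 1958^2 = 3833764 ≡ 1230 (mod 2479)
3^256 ≡ 1230^2 = 1512900 ≡ 710 (mod 2479)
3^512 ≡ 710^2 = 504100 ≡ 863 (mod 2479)
3^1024 ≡ 863^2 = 744769 ≡ 1069 (mod 2479)
3^2048 ≡ 1069^2 = 1142761 ≡ 2421 (mod 2479)
2478 = 2048 + 256 + 128 + 32 + 8 + 4 + 2 in binary powers of 2.
So 3^2478 ≡ 2421 · 710 · 1230 · 1496 · 1603 · 81 · 9 ≡ 2452 (mod 2479).
Since 2452 ≠ 1, base 3 is a Fermat witness: 2479 is composite.

2452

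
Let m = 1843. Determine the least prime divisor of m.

1843 is odd.
Digit sum 16, not divisible by 3.
Ends in 3: not divisible by 5.
7: 1843 = 7·263 + 2
11: 1843 = 11·167 + 6
13: 1843 = 13·141 + 10
17: 1843 = 17·108 + 7
19: 1843 = 19·97

19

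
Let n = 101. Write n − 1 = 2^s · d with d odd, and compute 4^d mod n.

100

101 − 1 = 100 = 2^2 · 25, so d = 25.
4^1 ≡ 4 (mod 101)
4^2 ≡ 4^2 = 16 ≡ 16 (mod 101)
4^4 ≡ 16^2 = 256 ≡ 54 (mod 101)
4^8 ≡ 54^2 = 2916 ≡ 88 (mod 101)
4^16 ≡ 88^2 = 7744 ≡ 68 (mod 101)
25 = 16 + 8 + 1 in binary powers of 2.
So 4^25 ≡ 68 · 88 · 4 ≡ 100 (mod 101).
Since 4^d ≡ 100 (mod 101), base 4 does not prove 101 composite.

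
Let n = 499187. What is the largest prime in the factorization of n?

499187 = 13 · 38399
38399 = 19 · 2021
2021 = 43 · 47
47 is prime.
So 499187 = 13 · 19 · 43 · 47; the largest prime factor is 47.

47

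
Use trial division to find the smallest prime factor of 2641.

19

2641 is odd.
Digit sum 13, not divisible by 3.
Ends in 1: not divisible by 5.
7: 2641 = 7·377 + 2
11: 2641 = 11·240 + 1
13: 2641 = 13·203 + 2
17: 2641 = 17·155 + 6
19: 2641 = 19·139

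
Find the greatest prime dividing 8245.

8245 = 5 · 1649
1649 = 17 · 97
97 is prime.
So 8245 = 5 · 17 · 97; the largest prime factor is 97.

97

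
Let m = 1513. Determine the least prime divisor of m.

17

1513 is odd.
Digit sum 10, not divisible by 3.
Ends in 3: not divisible by 5.
7: 1513 = 7·216 + 1
11: 1513 = 11·137 + 6
13: 1513 = 13·116 + 5
17: 1513 = 17·89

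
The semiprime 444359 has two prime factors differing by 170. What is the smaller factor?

Since p = q + 170, we have 444359 = q(q + 170), so q² + 170q − 444359 = 0.
Discriminant: 170² + 4·444359 = 28900 + 1777436 = 1806336; √1806336 = 1344.
q = (−170 + 1344)/2 = 587, and p = q + 170 = 757.
Check: 587 · 757 = 444359.

587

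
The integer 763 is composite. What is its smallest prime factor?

763 is odd.
Digit sum 16, not divisible by 3.
Ends in 3: not divisible by 5.
7: 763 = 7·109

7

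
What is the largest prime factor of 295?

295 = 5 · 59
59 is prime.
So 295 = 5 · 59; the largest prime factor is 59.

59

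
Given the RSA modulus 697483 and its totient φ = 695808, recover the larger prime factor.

φ(n) = (p−1)(q−1) = n − (p+q) + 1, so p + q = 697483 − 695808 + 1 = 1676.
p and q are the roots of t² − 1676t + 697483 = 0.
Discriminant: 1676² − 4·697483 = 2808976 − 2789932 = 19044; √19044 = 138.
q = (1676 − 138)/2 = 769, p = (1676 + 138)/2 = 907.
Check: 769 · 907 = 697483.

907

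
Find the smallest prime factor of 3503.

31

3503 is odd.
Digit sum 11, not divisible by 3.
Ends in 3: not divisible by 5.
7: 3503 = 7·500 + 3
11: 3503 = 11·318 + 5
13: 3503 = 13·269 + 6
17: 3503 = 17·206 + 1
19: 3503 = 19·184 + 7
23: 3503 = 23·152 + 7
29: 3503 = 29·120 + 23
31: 3503 = 31·113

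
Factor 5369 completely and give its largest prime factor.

59

5369 = 7 · 767
767 = 13 · 59
59 is prime.
So 5369 = 7 · 13 · 59; the largest prime factor is 59.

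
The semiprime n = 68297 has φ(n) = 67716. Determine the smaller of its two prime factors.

φ(n) = (p−1)(q−1) = n − (p+q) + 1, so p + q = 68297 − 67716 + 1 = 582.
p and q are the roots of t² − 582t + 68297 = 0.
Discriminant: 582² − 4·68297 = 338724 − 273188 = 65536; √65536 = 256.
q = (582 − 256)/2 = 163, p = (582 + 256)/2 = 419.
Check: 163 · 419 = 68297.

163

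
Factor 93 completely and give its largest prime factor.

93 = 3 · 31
31 is prime.
So 93 = 3 · 31; the largest prime factor is 31.

31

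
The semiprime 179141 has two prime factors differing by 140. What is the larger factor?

Since p = q + 140, we have 179141 = q(q + 140), so q² + 140q − 179141 = 0.
Discriminant: 140² + 4·179141 = 19600 + 716564 = 736164; √736164 = 858.
q = (−140 + 858)/2 = 359, and p = q + 140 = 499.
Check: 359 · 499 = 179141.

499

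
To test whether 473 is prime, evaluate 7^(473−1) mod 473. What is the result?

7^1 ≡ 7 (mod 473)
7^2 ≡ 7^2 = 49 ≡ 49 (mod 473)
7^4 ≡ 49^2 = 2401 ≡ 36 (mod 473)
7^8 ≡ 36^2 = 1296 ≡ 350 (mod 473)
7^16 ≡ 350^2 = 122500 ≡ 466 (mod 473)
7^32 ≡ 466^2 = 217156 ≡ 49 (mod 473)
7^64 ≡ 49^2 = 2401 ≡ 36 (mod 473)
7^128 ≡ 36^2 = 1296 ≡ 350 (mod 473)
7^256 ≡ 350^2 = 122500 ≡ 466 (mod 473)
472 = 256 + 128 + 64 + 16 + 8 in binary powers of 2.
So 7^472 ≡ 466 · 350 · 36 · 466 · 350 ≡ 423 (mod 473).
Since 423 ≠ 1, base 7 is a Fermat witness: 473 is composite.

423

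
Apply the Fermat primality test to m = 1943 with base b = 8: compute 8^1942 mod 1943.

8^1 ≡ 8 (mod 1943)
8^2 ≡ 8^2 = 64 ≡ 64 (mod 1943)
8^4 ≡ 64^2 = 4096 ≡ 210 (mod 1943)
8^8 ≡ 210^2 = 44100 ≡ 1354 (mod 1943)
8^16 ≡ 1354^2 = 1833316 ≡ 1067 (mod 1943)
8^32 ≡ 1067^2 = 1138489 ≡ 1834 (mod 1943)
8^64 ≡ 1834^2 = 3363556 ≡ 223 (mod 1943)
8^128 ≡ 223^2 = 49729 ≡ 1154 (mod 1943)
8^256 ≡ 1154^2 = 1331716 ≡ 761 (mod 1943)
8^512 ≡ 761^2 = 579121 ≡ 107 (mod 1943)
8^1024 ≡ 107^2 = 11449 ≡ 1734 (mod 1943)
1942 = 1024 + 512 + 256 + 128 + 16 + 4 + 2 in binary powers of 2.
So 8^1942 ≡ 1734 · 107 · 761 · 1154 · 1067 · 210 · 64 ≡ 1715 (mod 1943).
Since 1715 ≠ 1, base 8 is a Fermat witness: 1943 is composite.

1715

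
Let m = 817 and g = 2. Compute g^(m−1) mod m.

2^1 ≡ 2 (mod 817)
2^2 ≡ 2^2 = 4 ≡ 4 (mod 817)
2^4 ≡ 4^2 = 16 ≡ 16 (mod 817)
2^8 ≡ 16^2 = 256 ≡ 256 (mod 817)
2^16 ≡ 256^2 = 65536 ≡ 176 (mod 817)
2^32 ≡ 176^2 = 30976 ≡ 747 (mod 817)
2^64 ≡ 747^2 = 558009 ≡ 815 (mod 817)
2^128 ≡ 815^2 = 664225 ≡ 4 (mod 817)
2^256 ≡ 4^2 = 16 ≡ 16 (mod 817)
2^512 ≡ 16^2 = 256 ≡ 256 (mod 817)
816 = 512 + 256 + 32 + 16 in binary powers of 2.
So 2^816 ≡ 256 · 16 · 747 · 176 ≡ 102 (mod 817).
Since 102 ≠ 1, base 2 is a Fermat witness: 817 is composite.

102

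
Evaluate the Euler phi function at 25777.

Factor: 25777 = 149 · 173.
φ(25777) = (149−1) · (173−1) = 148 · 172 = 25456.

25456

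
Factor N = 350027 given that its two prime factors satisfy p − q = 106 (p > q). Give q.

541

Since p = q + 106, we have 350027 = q(q + 106), so q² + 106q − 350027 = 0.
Discriminant: 106² + 4·350027 = 11236 + 1400108 = 1411344; √1411344 = 1188.
q = (−106 + 1188)/2 = 541, and p = q + 106 = 647.
Check: 541 · 647 = 350027.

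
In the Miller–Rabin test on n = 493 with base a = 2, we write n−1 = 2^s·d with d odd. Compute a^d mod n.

493 − 1 = 492 = 2^2 · 123, so d = 123.
2^1 ≡ 2 (mod 493)
2^2 ≡ 2^2 = 4 ≡ 4 (mod 493)
2^4 ≡ 4^2 = 16 ≡ 16 (mod 493)
2^8 ≡ 16^2 = 256 ≡ 256 (mod 493)
2^16 ≡ 256^2 = 65536 ≡ 460 (mod 493)
2^32 ≡ 460^2 = 211600 ≡ 103 (mod 493)
2^64 ≡ 103^2 = 10609 ≡ 256 (mod 493)
123 = 64 + 32 + 16 + 8 + 2 + 1 in binary powers of 2.
So 2^123 ≡ 256 · 103 · 460 · 256 · 4 · 2 ≡ 76 (mod 493).
Squaring chain: 76 → 353; never reaches −1, so base 2 is a Miller–Rabin witness that 493 is composite.

76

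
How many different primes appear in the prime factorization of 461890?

461890 = 2 · 230945
230945 = 5 · 46189
46189 = 11 · 4199
4199 = 13 · 323
323 = 17 · 19
461890 = 2 · 5 · 11 · 13 · 17 · 19, which has 6 distinct prime factors.

6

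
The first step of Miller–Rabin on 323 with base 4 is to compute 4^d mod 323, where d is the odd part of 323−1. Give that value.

157

323 − 1 = 322 = 2^1 · 161, so d = 161.
4^1 ≡ 4 (mod 323)
4^2 ≡ 4^2 = 16 ≡ 16 (mod 323)
4^4 ≡ 16^2 = 256 ≡ 256 (mod 323)
4^8 ≡ 256^2 = 65536 ≡ 290 (mod 323)
4^16 ≡ 290^2 = 84100 ≡ 120 (mod 323)
4^32 ≡ 120^2 = 14400 ≡ 188 (mod 323)
4^64 ≡ 188^2 = 35344 ≡ 137 (mod 323)
4^128 ≡ 137^2 = 18769 ≡ 35 (mod 323)
161 = 128 + 32 + 1 in binary powers of 2.
So 4^161 ≡ 35 · 188 · 4 ≡ 157 (mod 323).
Squaring chain: 157; never reaches −1, so base 4 is a Miller–Rabin witness that 323 is composite.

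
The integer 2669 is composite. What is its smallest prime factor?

17

2669 is odd.
Digit sum 23, not divisible by 3.
Ends in 9: not divisible by 5.
7: 2669 = 7·381 + 2
11: 2669 = 11·242 + 7
13: 2669 = 13·205 + 4
17: 2669 = 17·157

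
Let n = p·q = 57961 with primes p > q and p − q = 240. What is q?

Since p = q + 240, we have 57961 = q(q + 240), so q² + 240q − 57961 = 0.
Discriminant: 240² + 4·57961 = 57600 + 231844 = 289444; √289444 = 538.
q = (−240 + 538)/2 = 149, and p = q + 240 = 389.
Check: 149 · 389 = 57961.

149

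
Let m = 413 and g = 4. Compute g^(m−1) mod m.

4^1 ≡ 4 (mod 413)
4^2 ≡ 4^2 = 16 ≡ 16 (mod 413)
4^4 ≡ 16^2 = 256 ≡ 256 (mod 413)
4^8 ≡ 256^2 = 65536 ≡ 282 (mod 413)
4^16 ≡ 282^2 = 79524 ≡ 228 (mod 413)
4^32 ≡ 228^2 = 51984 ≡ 359 (mod 413)
4^64 ≡ 359^2 = 128881 ≡ 25 (mod 413)
4^128 ≡ 25^2 = 625 ≡ 212 (mod 413)
4^256 ≡ 212^2 = 44944 ≡ 340 (mod 413)
412 = 256 + 128 + 16 + 8 + 4 in binary powers of 2.
So 4^412 ≡ 340 · 212 · 228 · 282 · 256 ≡ 25 (mod 413).
Since 25 ≠ 1, base 4 is a Fermat witness: 413 is composite.

25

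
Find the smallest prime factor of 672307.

29

672307 is odd.
Digit sum 25, not divisible by 3.
Ends in 7: not divisible by 5.
7: 672307 = 7·96043 + 6
11: 672307 = 11·61118 + 9
13: 672307 = 13·51715 + 12
17: 672307 = 17·39547 + 8
19: 672307 = 19·35384 + 11
23: 672307 = 23·29230 + 17
29: 672307 = 29·23183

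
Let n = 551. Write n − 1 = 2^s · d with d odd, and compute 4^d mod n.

245

551 − 1 = 550 = 2^1 · 275, so d = 275.
4^1 ≡ 4 (mod 551)
4^2 ≡ 4^2 = 16 ≡ 16 (mod 551)
4^4 ≡ 16^2 = 256 ≡ 256 (mod 551)
4^8 ≡ 256^2 = 65536 ≡ 518 (mod 551)
4^16 ≡ 518^2 = 268324 ≡ 538 (mod 551)
4^32 ≡ 538^2 = 289444 ≡ 169 (mod 551)
4^64 ≡ 169^2 = 28561 ≡ 460 (mod 551)
4^128 ≡ 460^2 = 211600 ≡ 16 (mod 551)
4^256 ≡ 16^2 = 256 ≡ 256 (mod 551)
275 = 256 + 16 + 2 + 1 in binary powers of 2.
So 4^275 ≡ 256 · 538 · 16 · 4 ≡ 245 (mod 551).
Squaring chain: 245; never reaches −1, so base 4 is a Miller–Rabin witness that 551 is composite.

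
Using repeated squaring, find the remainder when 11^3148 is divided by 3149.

11^1 ≡ 11 (mod 3149)
11^2 ≡ 11^2 = 121 ≡ 121 (mod 3149)
11^4 ≡ 121^2 = 14641 ≡ 2045 (mod 3149)
11^8 ≡ 2045^2 = 4182025 ≡ 153 (mod 3149)
11^16 ≡ 153^2 = 23409 ≡ 1366 (mod 3149)
11^32 ≡ 1366^2 = 1865956 ≡ 1748 (mod 3149)
11^64 ≡ 1748^2 = 3055504 ≡ 974 (mod 3149)
11^128 ≡ 974^2 = 948676 ≡ 827 (mod 3149)
11^256 ≡ 827^2 = 683929 ≡ 596 (mod 3149)
11^512 ≡ 596^2 = 355216 ≡ 2528 (mod 3149)
11^1024 ≡ 2528^2 = 6390784 ≡ 1463 (mod 3149)
11^2048 ≡ 1463^2 = 2140369 ≡ 2198 (mod 3149)
3148 = 2048 + 1024 + 64 + 8 + 4 in binary powers of 2.
So 11^3148 ≡ 2198 · 1463 · 974 · 153 · 2045 ≡ 1529 (mod 3149).
Since 1529 ≠ 1, base 11 is a Fermat witness: 3149 is composite.

1529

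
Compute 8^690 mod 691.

8^1 ≡ 8 (mod 691)
8^2 ≡ 8^2 = 64 ≡ 64 (mod 691)
8^4 ≡ 64^2 = 4096 ≡ 641 (mod 691)
8^8 ≡ 641^2 = 410881 ≡ 427 (mod 691)
8^16 ≡ 427^2 = 182329 ≡ 596 (mod 691)
8^32 ≡ 596^2 = 355216 ≡ 42 (mod 691)
8^64 ≡ 42^2 = 1764 ≡ 382 (mod 691)
8^128 ≡ 382^2 = 145924 ≡ 123 (mod 691)
8^256 ≡ 123^2 = 15129 ≡ 618 (mod 691)
8^512 ≡ 618^2 = 381924 ≡ 492 (mod 691)
690 = 512 + 128 + 32 + 16 + 2 in binary powers of 2.
So 8^690 ≡ 492 · 123 · 42 · 596 · 64 ≡ 1 (mod 691).
Since the result is 1, base 8 gives no evidence that 691 is composite.

1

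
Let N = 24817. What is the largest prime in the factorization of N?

83

24817 = 13 · 1909
1909 = 23 · 83
83 is prime.
So 24817 = 13 · 23 · 83; the largest prime factor is 83.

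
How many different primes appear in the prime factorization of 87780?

87780 = 2^2 · 21945
21945 = 3 · 7315
7315 = 5 · 1463
1463 = 7 · 209
209 = 11 · 19
87780 = 2^2 · 3 · 5 · 7 · 11 · 19, which has 6 distinct prime factors.

6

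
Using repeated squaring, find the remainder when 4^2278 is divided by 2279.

1526

4^1 ≡ 4 (mod 2279)
4^2 ≡ 4^2 = 16 ≡ 16 (mod 2279)
4^4 ≡ 16^2 = 256 ≡ 256 (mod 2279)
4^8 ≡ 256^2 = 65536 ≡ 1724 (mod 2279)
4^16 ≡ 1724^2 = 2972176 ≡ 360 (mod 2279)
4^32 ≡ 360^2 = 129600 ≡ 1976 (mod 2279)
4^64 ≡ 1976^2 = 3904576 ≡ 649 (mod 2279)
4^128 ≡ 649^2 = 421201 ≡ 1865 (mod 2279)
4^256 ≡ 1865^2 = 3478225 ≡ 471 (mod 2279)
4^512 ≡ 471^2 = 221841 ≡ 778 (mod 2279)
4^1024 ≡ 778^2 = 605284 ≡ 1349 (mod 2279)
4^2048 ≡ 1349^2 = 1819801 ≡ 1159 (mod 2279)
2278 = 2048 + 128 + 64 + 32 + 4 + 2 in binary powers of 2.
So 4^2278 ≡ 1159 · 1865 · 649 · 1976 · 256 · 16 ≡ 1526 (mod 2279).
Since 1526 ≠ 1, base 4 is a Fermat witness: 2279 is composite.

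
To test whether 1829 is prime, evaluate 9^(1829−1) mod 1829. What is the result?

1661

9^1 ≡ 9 (mod 1829)
9^2 ≡ 9^2 = 81 ≡ 81 (mod 1829)
9^4 ≡ 81^2 = 6561 ≡ 1074 (mod 1829)
9^8 ≡ 1074^2 = 1153476 ≡ 1206 (mod 1829)
9^16 ≡ 1206^2 = 1454436 ≡ 381 (mod 1829)
9^32 ≡ 381^2 = 145161 ≡ 670 (mod 1829)
9^64 ≡ 670^2 = 448900 ≡ 795 (mod 1829)
9^128 ≡ 795^2 = 632025 ≡ 1020 (mod 1829)
9^256 ≡ 1020^2 = 1040400 ≡ 1528 (mod 1829)
9^512 ≡ 1528^2 = 2334784 ≡ 980 (mod 1829)
9^1024 ≡ 980^2 = 960400 ≡ 175 (mod 1829)
1828 = 1024 + 512 + 256 + 32 + 4 in binary powers of 2.
So 9^1828 ≡ 175 · 980 · 1528 · 670 · 1074 ≡ 1661 (mod 1829).
Since 1661 ≠ 1, base 9 is a Fermat witness: 1829 is composite.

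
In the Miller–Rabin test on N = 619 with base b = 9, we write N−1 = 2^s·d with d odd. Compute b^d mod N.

1

619 − 1 = 618 = 2^1 · 309, so d = 309.
9^1 ≡ 9 (mod 619)
9^2 ≡ 9^2 = 81 ≡ 81 (mod 619)
9^4 ≡ 81^2 = 6561 ≡ 371 (mod 619)
9^8 ≡ 371^2 = 137641 ≡ 223 (mod 619)
9^16 ≡ 223^2 = 49729 ≡ 209 (mod 619)
9^32 ≡ 209^2 = 43681 ≡ 351 (mod 619)
9^64 ≡ 351^2 = 123201 ≡ 20 (mod 619)
9^128 ≡ 20^2 = 400 ≡ 400 (mod 619)
9^256 ≡ 400^2 = 160000 ≡ 298 (mod 619)
309 = 256 + 32 + 16 + 4 + 1 in binary powers of 2.
So 9^309 ≡ 298 · 351 · 209 · 371 · 9 ≡ 1 (mod 619).
Since 9^d ≡ 1 (mod 619), base 9 does not prove 619 composite.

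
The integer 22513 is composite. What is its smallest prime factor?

22513 is odd.
Digit sum 13, not divisible by 3.
Ends in 3: not divisible by 5.
7: 22513 = 7·3216 + 1
11: 22513 = 11·2046 + 7
13: 22513 = 13·1731 + 10
17: 22513 = 17·1324 + 5
19: 22513 = 19·1184 + 17
23: 22513 = 23·978 + 19
29: 22513 = 29·776 + 9
31: 22513 = 31·726 + 7
37: 22513 = 37·608 + 17
41: 22513 = 41·549 + 4
43: 22513 = 43·523 + 24
47: 22513 = 47·479

47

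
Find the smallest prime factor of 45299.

97

45299 is odd.
Digit sum 29, not divisible by 3.
Ends in 9: not divisible by 5.
7: 45299 = 7·6471 + 2
11: 45299 = 11·4118 + 1
13: 45299 = 13·3484 + 7
17: 45299 = 17·2664 + 11
19: 45299 = 19·2384 + 3
23: 45299 = 23·1969 + 12
29: 45299 = 29·1562 + 1
31: 45299 = 31·1461 + 8
37: 45299 = 37·1224 + 11
41: 45299 = 41·1104 + 35
43: 45299 = 43·1053 + 20
47: 45299 = 47·963 + 38
53: 45299 = 53·854 + 37
59: 45299 = 59·767 + 46
61: 45299 = 61·742 + 37
67: 45299 = 67·676 + 7
71: 45299 = 71·638 + 1
73: 45299 = 73·620 + 39
79: 45299 = 79·573 + 32
83: 45299 = 83·545 + 64
89: 45299 = 89·508 + 87
97: 45299 = 97·467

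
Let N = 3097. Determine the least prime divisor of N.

3097 is odd.
Digit sum 19, not divisible by 3.
Ends in 7: not divisible by 5.
7: 3097 = 7·442 + 3
11: 3097 = 11·281 + 6
13: 3097 = 13·238 + 3
17: 3097 = 17·182 + 3
19: 3097 = 19·163

19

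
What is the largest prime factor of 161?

161 = 7 · 23
23 is prime.
So 161 = 7 · 23; the largest prime factor is 23.

23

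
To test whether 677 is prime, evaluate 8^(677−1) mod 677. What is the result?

8^1 ≡ 8 (mod 677)
8^2 ≡ 8^2 = 64 ≡ 64 (mod 677)
8^4 ≡ 64^2 = 4096 ≡ 34 (mod 677)
8^8 ≡ 34^2 = 1156 ≡ 479 (mod 677)
8^16 ≡ 479^2 = 229441 ≡ 615 (mod 677)
8^32 ≡ 615^2 = 378225 ≡ 459 (mod 677)
8^64 ≡ 459^2 = 210681 ≡ 134 (mod 677)
8^128 ≡ 134^2 = 17956 ≡ 354 (mod 677)
8^256 ≡ 354^2 = 125316 ≡ 71 (mod 677)
8^512 ≡ 71^2 = 5041 ≡ 302 (mod 677)
676 = 512 + 128 + 32 + 4 in binary powers of 2.
So 8^676 ≡ 302 · 354 · 459 · 34 ≡ 1 (mod 677).
Since the result is 1, base 8 gives no evidence that 677 is composite.

1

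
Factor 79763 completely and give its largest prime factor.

79763 = 31 · 2573
2573 = 31 · 83
83 is prime.
So 79763 = 31^2 · 83; the largest prime factor is 83.

83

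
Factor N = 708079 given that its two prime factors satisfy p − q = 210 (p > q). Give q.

743

Since p = q + 210, we have 708079 = q(q + 210), so q² + 210q − 708079 = 0.
Discriminant: 210² + 4·708079 = 44100 + 2832316 = 2876416; √2876416 = 1696.
q = (−210 + 1696)/2 = 743, and p = q + 210 = 953.
Check: 743 · 953 = 708079.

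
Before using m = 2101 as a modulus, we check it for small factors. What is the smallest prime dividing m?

11

2101 is odd.
Digit sum 4, not divisible by 3.
Ends in 1: not divisible by 5.
7: 2101 = 7·300 + 1
11: 2101 = 11·191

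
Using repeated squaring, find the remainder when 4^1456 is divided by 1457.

4^1 ≡ 4 (mod 1457)
4^2 ≡ 4^2 = 16 ≡ 16 (mod 1457)
4^4 ≡ 16^2 = 256 ≡ 256 (mod 1457)
4^8 ≡ 256^2 = 65536 ≡ 1428 (mod 1457)
4^16 ≡ 1428^2 = 2039184 ≡ 841 (mod 1457)
4^32 ≡ 841^2 = 707281 ≡ 636 (mod 1457)
4^64 ≡ 636^2 = 404496 ≡ 907 (mod 1457)
4^128 ≡ 907^2 = 822649 ≡ 901 (mod 1457)
4^256 ≡ 901^2 = 811801 ≡ 252 (mod 1457)
4^512 ≡ 252^2 = 63504 ≡ 853 (mod 1457)
4^1024 ≡ 853^2 = 727609 ≡ 566 (mod 1457)
1456 = 1024 + 256 + 128 + 32 + 16 in binary powers of 2.
So 4^1456 ≡ 566 · 252 · 901 · 636 · 841 ≡ 686 (mod 1457).
Since 686 ≠ 1, base 4 is a Fermat witness: 1457 is composite.

686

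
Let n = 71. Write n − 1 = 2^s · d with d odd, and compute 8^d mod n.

1

71 − 1 = 70 = 2^1 · 35, so d = 35.
8^1 ≡ 8 (mod 71)
8^2 ≡ 8^2 = 64 ≡ 64 (mod 71)
8^4 ≡ 64^2 = 4096 ≡ 49 (mod 71)
8^8 ≡ 49^2 = 2401 ≡ 58 (mod 71)
8^16 ≡ 58^2 = 3364 ≡ 27 (mod 71)
8^32 ≡ 27^2 = 729 ≡ 19 (mod 71)
35 = 32 + 2 + 1 in binary powers of 2.
So 8^35 ≡ 19 · 64 · 8 ≡ 1 (mod 71).
Since 8^d ≡ 1 (mod 71), base 8 does not prove 71 composite.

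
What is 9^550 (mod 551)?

123

9^1 ≡ 9 (mod 551)
9^2 ≡ 9^2 = 81 ≡ 81 (mod 551)
9^4 ≡ 81^2 = 6561 ≡ 500 (mod 551)
9^8 ≡ 500^2 = 250000 ≡ 397 (mod 551)
9^16 ≡ 397^2 = 157609 ≡ 23 (mod 551)
9^32 ≡ 23^2 = 529 ≡ 529 (mod 551)
9^64 ≡ 529^2 = 279841 ≡ 484 (mod 551)
9^128 ≡ 484^2 = 234256 ≡ 81 (mod 551)
9^256 ≡ 81^2 = 6561 ≡ 500 (mod 551)
9^512 ≡ 500^2 = 250000 ≡ 397 (mod 551)
550 = 512 + 32 + 4 + 2 in binary powers of 2.
So 9^550 ≡ 397 · 529 · 500 · 81 ≡ 123 (mod 551).
Since 123 ≠ 1, base 9 is a Fermat witness: 551 is composite.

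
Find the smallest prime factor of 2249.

2249 is odd.
Digit sum 17, not divisible by 3.
Ends in 9: not divisible by 5.
7: 2249 = 7·321 + 2
11: 2249 = 11·204 + 5
13: 2249 = 13·173

13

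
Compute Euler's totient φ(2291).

Factor: 2291 = 29 · 79.
φ(2291) = (29−1) · (79−1) = 28 · 78 = 2184.

2184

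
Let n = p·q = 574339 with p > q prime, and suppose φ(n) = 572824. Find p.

773

φ(n) = (p−1)(q−1) = n − (p+q) + 1, so p + q = 574339 − 572824 + 1 = 1516.
p and q are the roots of t² − 1516t + 574339 = 0.
Discriminant: 1516² − 4·574339 = 2298256 − 2297356 = 900; √900 = 30.
q = (1516 − 30)/2 = 743, p = (1516 + 30)/2 = 773.
Check: 743 · 773 = 574339.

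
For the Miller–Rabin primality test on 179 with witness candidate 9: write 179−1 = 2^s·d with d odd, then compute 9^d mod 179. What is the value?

1

179 − 1 = 178 = 2^1 · 89, so d = 89.
9^1 ≡ 9 (mod 179)
9^2 ≡ 9^2 = 81 ≡ 81 (mod 179)
9^4 ≡ 81^2 = 6561 ≡ 117 (mod 179)
9^8 ≡ 117^2 = 13689 ≡ 85 (mod 179)
9^16 ≡ 85^2 = 7225 ≡ 65 (mod 179)
9^32 ≡ 65^2 = 4225 ≡ 108 (mod 179)
9^64 ≡ 108^2 = 11664 ≡ 29 (mod 179)
89 = 64 + 16 + 8 + 1 in binary powers of 2.
So 9^89 ≡ 29 · 65 · 85 · 9 ≡ 1 (mod 179).
Since 9^d ≡ 1 (mod 179), base 9 does not prove 179 composite.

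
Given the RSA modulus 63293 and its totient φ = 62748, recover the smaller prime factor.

167

φ(n) = (p−1)(q−1) = n − (p+q) + 1, so p + q = 63293 − 62748 + 1 = 546.
p and q are the roots of t² − 546t + 63293 = 0.
Discriminant: 546² − 4·63293 = 298116 − 253172 = 44944; √44944 = 212.
q = (546 − 212)/2 = 167, p = (546 + 212)/2 = 379.
Check: 167 · 379 = 63293.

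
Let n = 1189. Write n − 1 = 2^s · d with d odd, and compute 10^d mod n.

1189 − 1 = 1188 = 2^2 · 297, so d = 297.
10^1 ≡ 10 (mod 1189)
10^2 ≡ 10^2 = 100 ≡ 100 (mod 1189)
10^4 ≡ 100^2 = 10000 ≡ 488 (mod 1189)
10^8 ≡ 488^2 = 238144 ≡ 344 (mod 1189)
10^16 ≡ 344^2 = 118336 ≡ 625 (mod 1189)
10^32 ≡ 625^2 = 390625 ≡ 633 (mod 1189)
10^64 ≡ 633^2 = 400689 ≡ 1185 (mod 1189)
10^128 ≡ 1185^2 = 1404225 ≡ 16 (mod 1189)
10^256 ≡ 16^2 = 256 ≡ 256 (mod 1189)
297 = 256 + 32 + 8 + 1 in binary powers of 2.
So 10^297 ≡ 256 · 633 · 344 · 10 ≡ 305 (mod 1189).
Squaring chain: 305 → 283; never reaches −1, so base 10 is a Miller–Rabin witness that 1189 is composite.

305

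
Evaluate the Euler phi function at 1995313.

Factor: 1995313 = 71 · 157 · 179.
φ(1995313) = (71−1) · (157−1) · (179−1) = 70 · 156 · 178 = 1943760.

1943760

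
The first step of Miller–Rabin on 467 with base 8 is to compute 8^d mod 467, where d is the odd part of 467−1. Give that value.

466

467 − 1 = 466 = 2^1 · 233, so d = 233.
8^1 ≡ 8 (mod 467)
8^2 ≡ 8^2 = 64 ≡ 64 (mod 467)
8^4 ≡ 64^2 = 4096 ≡ 360 (mod 467)
8^8 ≡ 360^2 = 129600 ≡ 241 (mod 467)
8^16 ≡ 241^2 = 58081 ≡ 173 (mod 467)
8^32 ≡ 173^2 = 29929 ≡ 41 (mod 467)
8^64 ≡ 41^2 = 1681 ≡ 280 (mod 467)
8^128 ≡ 280^2 = 78400 ≡ 411 (mod 467)
233 = 128 + 64 + 32 + 8 + 1 in binary powers of 2.
So 8^233 ≡ 411 · 280 · 41 · 241 · 8 ≡ 466 (mod 467).
Since 8^d ≡ 466 (mod 467), base 8 does not prove 467 composite.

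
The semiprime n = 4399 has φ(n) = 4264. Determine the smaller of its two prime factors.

53

φ(n) = (p−1)(q−1) = n − (p+q) + 1, so p + q = 4399 − 4264 + 1 = 136.
p and q are the roots of t² − 136t + 4399 = 0.
Discriminant: 136² − 4·4399 = 18496 − 17596 = 900; √900 = 30.
q = (136 − 30)/2 = 53, p = (136 + 30)/2 = 83.
Check: 53 · 83 = 4399.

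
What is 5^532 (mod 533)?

508

5^1 ≡ 5 (mod 533)
5^2 ≡ 5^2 = 25 ≡ 25 (mod 533)
5^4 ≡ 25^2 = 625 ≡ 92 (mod 533)
5^8 ≡ 92^2 = 8464 ≡ 469 (mod 533)
5^16 ≡ 469^2 = 219961 ≡ 365 (mod 533)
5^32 ≡ 365^2 = 133225 ≡ 508 (mod 533)
5^64 ≡ 508^2 = 258064 ≡ 92 (mod 533)
5^128 ≡ 92^2 = 8464 ≡ 469 (mod 533)
5^256 ≡ 469^2 = 219961 ≡ 365 (mod 533)
5^512 ≡ 365^2 = 133225 ≡ 508 (mod 533)
532 = 512 + 16 + 4 in binary powers of 2.
So 5^532 ≡ 508 · 365 · 92 ≡ 508 (mod 533).
Since 508 ≠ 1, base 5 is a Fermat witness: 533 is composite.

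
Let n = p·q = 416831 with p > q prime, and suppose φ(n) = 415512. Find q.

φ(n) = (p−1)(q−1) = n − (p+q) + 1, so p + q = 416831 − 415512 + 1 = 1320.
p and q are the roots of t² − 1320t + 416831 = 0.
Discriminant: 1320² − 4·416831 = 1742400 − 1667324 = 75076; √75076 = 274.
q = (1320 − 274)/2 = 523, p = (1320 + 274)/2 = 797.
Check: 523 · 797 = 416831.

523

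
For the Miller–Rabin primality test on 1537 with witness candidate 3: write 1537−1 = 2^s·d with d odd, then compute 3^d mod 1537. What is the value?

27

1537 − 1 = 1536 = 2^9 · 3, so d = 3.
3^1 ≡ 3 (mod 1537)
3^2 ≡ 3^2 = 9 ≡ 9 (mod 1537)
3 = 2 + 1 in binary powers of 2.
So 3^3 ≡ 9 · 3 ≡ 27 (mod 1537).
Squaring chain: 27 → 729 → 1176 → 1213 → 460 → 1031 → 894 → 1533 → 16; never reaches −1, so base 3 is a Miller–Rabin witness that 1537 is composite.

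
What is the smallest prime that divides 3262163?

67

3262163 is odd.
Digit sum 23, not divisible by 3.
Ends in 3: not divisible by 5.
7: 3262163 = 7·466023 + 2
11: 3262163 = 11·296560 + 3
13: 3262163 = 13·250935 + 8
17: 3262163 = 17·191891 + 16
19: 3262163 = 19·171692 + 15
23: 3262163 = 23·141833 + 4
29: 3262163 = 29·112488 + 11
31: 3262163 = 31·105231 + 2
37: 3262163 = 37·88166 + 21
41: 3262163 = 41·79564 + 39
43: 3262163 = 43·75864 + 11
47: 3262163 = 47·69407 + 34
53: 3262163 = 53·61550 + 13
59: 3262163 = 59·55290 + 53
61: 3262163 = 61·53478 + 5
67: 3262163 = 67·48689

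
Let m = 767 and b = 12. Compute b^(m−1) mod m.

508

12^1 ≡ 12 (mod 767)
12^2 ≡ 12^2 = 144 ≡ 144 (mod 767)
12^4 ≡ 144^2 = 20736 ≡ 27 (mod 767)
12^8 ≡ 27^2 = 729 ≡ 729 (mod 767)
12^16 ≡ 729^2 = 531441 ≡ 677 (mod 767)
12^32 ≡ 677^2 = 458329 ≡ 430 (mod 767)
12^64 ≡ 430^2 = 184900 ≡ 53 (mod 767)
12^128 ≡ 53^2 = 2809 ≡ 508 (mod 767)
12^256 ≡ 508^2 = 258064 ≡ 352 (mod 767)
12^512 ≡ 352^2 = 123904 ≡ 417 (mod 767)
766 = 512 + 128 + 64 + 32 + 16 + 8 + 4 + 2 in binary powers of 2.
So 12^766 ≡ 417 · 508 · 53 · 430 · 677 · 729 · 27 · 144 ≡ 508 (mod 767).
Since 508 ≠ 1, base 12 is a Fermat witness: 767 is composite.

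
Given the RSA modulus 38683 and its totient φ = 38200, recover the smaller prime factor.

φ(n) = (p−1)(q−1) = n − (p+q) + 1, so p + q = 38683 − 38200 + 1 = 484.
p and q are the roots of t² − 484t + 38683 = 0.
Discriminant: 484² − 4·38683 = 234256 − 154732 = 79524; √79524 = 282.
q = (484 − 282)/2 = 101, p = (484 + 282)/2 = 383.
Check: 101 · 383 = 38683.

101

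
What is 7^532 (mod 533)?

7^1 ≡ 7 (mod 533)
7^2 ≡ 7^2 = 49 ≡ 49 (mod 533)
7^4 ≡ 49^2 = 2401 ≡ 269 (mod 533)
7^8 ≡ 269^2 = 72361 ≡ 406 (mod 533)
7^16 ≡ 406^2 = 164836 ≡ 139 (mod 533)
7^32 ≡ 139^2 = 19321 ≡ 133 (mod 533)
7^64 ≡ 133^2 = 17689 ≡ 100 (mod 533)
7^128 ≡ 100^2 = 10000 ≡ 406 (mod 533)
7^256 ≡ 406^2 = 164836 ≡ 139 (mod 533)
7^512 ≡ 139^2 = 19321 ≡ 133 (mod 533)
532 = 512 + 16 + 4 in binary powers of 2.
So 7^532 ≡ 133 · 139 · 269 ≡ 113 (mod 533).
Since 113 ≠ 1, base 7 is a Fermat witness: 533 is composite.

113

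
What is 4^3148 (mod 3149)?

4^1 ≡ 4 (mod 3149)
4^2 ≡ 4^2 = 16 ≡ 16 (mod 3149)
4^4 ≡ 16^2 = 256 ≡ 256 (mod 3149)
4^8 ≡ 256^2 = 65536 ≡ 2556 (mod 3149)
4^16 ≡ 2556^2 = 6533136 ≡ 2110 (mod 3149)
4^32 ≡ 2110^2 = 4452100 ≡ 2563 (mod 3149)
4^64 ≡ 2563^2 = 6568969 ≡ 155 (mod 3149)
4^128 ≡ 155^2 = 24025 ≡ 1982 (mod 3149)
4^256 ≡ 1982^2 = 3928324 ≡ 1521 (mod 3149)
4^512 ≡ 1521^2 = 2313441 ≡ 2075 (mod 3149)
4^1024 ≡ 2075^2 = 4305625 ≡ 942 (mod 3149)
4^2048 ≡ 942^2 = 887364 ≡ 2495 (mod 3149)
3148 = 2048 + 1024 + 64 + 8 + 4 in binary powers of 2.
So 4^3148 ≡ 2495 · 942 · 155 · 2556 · 256 ≡ 3138 (mod 3149).
Since 3138 ≠ 1, base 4 is a Fermat witness: 3149 is composite.

3138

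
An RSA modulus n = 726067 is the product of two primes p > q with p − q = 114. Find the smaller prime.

797

Since p = q + 114, we have 726067 = q(q + 114), so q² + 114q − 726067 = 0.
Discriminant: 114² + 4·726067 = 12996 + 2904268 = 2917264; √2917264 = 1708.
q = (−114 + 1708)/2 = 797, and p = q + 114 = 911.
Check: 797 · 911 = 726067.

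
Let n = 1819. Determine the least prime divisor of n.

17

1819 is odd.
Digit sum 19, not divisible by 3.
Ends in 9: not divisible by 5.
7: 1819 = 7·259 + 6
11: 1819 = 11·165 + 4
13: 1819 = 13·139 + 12
17: 1819 = 17·107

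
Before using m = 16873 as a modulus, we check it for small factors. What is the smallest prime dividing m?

47

16873 is odd.
Digit sum 25, not divisible by 3.
Ends in 3: not divisible by 5.
7: 16873 = 7·2410 + 3
11: 16873 = 11·1533 + 10
13: 16873 = 13·1297 + 12
17: 16873 = 17·992 + 9
19: 16873 = 19·888 + 1
23: 16873 = 23·733 + 14
29: 16873 = 29·581 + 24
31: 16873 = 31·544 + 9
37: 16873 = 37·456 + 1
41: 16873 = 41·411 + 22
43: 16873 = 43·392 + 17
47: 16873 = 47·359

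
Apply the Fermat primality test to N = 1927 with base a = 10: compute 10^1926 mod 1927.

10^1 ≡ 10 (mod 1927)
10^2 ≡ 10^2 = 100 ≡ 100 (mod 1927)
10^4 ≡ 100^2 = 10000 ≡ 365 (mod 1927)
10^8 ≡ 365^2 = 133225 ≡ 262 (mod 1927)
10^16 ≡ 262^2 = 68644 ≡ 1199 (mod 1927)
10^32 ≡ 1199^2 = 1437601 ≡ 59 (mod 1927)
10^64 ≡ 59^2 = 3481 ≡ 1554 (mod 1927)
10^128 ≡ 1554^2 = 2414916 ≡ 385 (mod 1927)
10^256 ≡ 385^2 = 148225 ≡ 1773 (mod 1927)
10^512 ≡ 1773^2 = 3143529 ≡ 592 (mod 1927)
10^1024 ≡ 592^2 = 350464 ≡ 1677 (mod 1927)
1926 = 1024 + 512 + 256 + 128 + 4 + 2 in binary powers of 2.
So 10^1926 ≡ 1677 · 592 · 1773 · 385 · 365 · 100 ≡ 1076 (mod 1927).
Since 1076 ≠ 1, base 10 is a Fermat witness: 1927 is composite.

1076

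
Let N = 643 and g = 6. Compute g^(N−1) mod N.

1

6^1 ≡ 6 (mod 643)
6^2 ≡ 6^2 = 36 ≡ 36 (mod 643)
6^4 ≡ 36^2 = 1296 ≡ 10 (mod 643)
6^8 ≡ 10^2 = 100 ≡ 100 (mod 643)
6^16 ≡ 100^2 = 10000 ≡ 355 (mod 643)
6^32 ≡ 355^2 = 126025 ≡ 640 (mod 643)
6^64 ≡ 640^2 = 409600 ≡ 9 (mod 643)
6^128 ≡ 9^2 = 81 ≡ 81 (mod 643)
6^256 ≡ 81^2 = 6561 ≡ 131 (mod 643)
6^512 ≡ 131^2 = 17161 ≡ 443 (mod 643)
642 = 512 + 128 + 2 in binary powers of 2.
So 6^642 ≡ 443 · 81 · 36 ≡ 1 (mod 643).
Since the result is 1, base 6 gives no evidence that 643 is composite.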